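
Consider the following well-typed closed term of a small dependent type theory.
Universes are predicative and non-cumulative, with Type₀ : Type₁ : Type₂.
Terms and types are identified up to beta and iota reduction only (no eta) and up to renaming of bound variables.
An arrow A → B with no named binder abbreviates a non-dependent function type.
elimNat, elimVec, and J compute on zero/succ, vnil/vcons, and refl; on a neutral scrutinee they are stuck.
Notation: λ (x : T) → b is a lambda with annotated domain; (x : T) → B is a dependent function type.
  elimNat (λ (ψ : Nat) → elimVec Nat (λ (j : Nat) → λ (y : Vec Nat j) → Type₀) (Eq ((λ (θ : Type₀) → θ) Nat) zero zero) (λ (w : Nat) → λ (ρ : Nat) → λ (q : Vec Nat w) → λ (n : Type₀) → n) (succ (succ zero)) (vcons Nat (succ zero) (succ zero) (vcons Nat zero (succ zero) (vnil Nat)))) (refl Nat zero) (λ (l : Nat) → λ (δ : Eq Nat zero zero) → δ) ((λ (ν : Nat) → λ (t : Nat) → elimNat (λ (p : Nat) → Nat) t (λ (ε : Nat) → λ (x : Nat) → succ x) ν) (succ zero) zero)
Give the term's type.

type:
  Eq Nat zero zero


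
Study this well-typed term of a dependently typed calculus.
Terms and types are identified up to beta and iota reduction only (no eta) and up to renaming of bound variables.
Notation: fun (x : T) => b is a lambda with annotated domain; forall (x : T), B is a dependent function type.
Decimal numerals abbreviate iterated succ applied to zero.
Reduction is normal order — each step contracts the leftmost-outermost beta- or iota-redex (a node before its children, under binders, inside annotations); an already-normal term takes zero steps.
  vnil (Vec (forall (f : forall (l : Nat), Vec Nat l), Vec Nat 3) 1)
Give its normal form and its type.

resulting normal form:
  vnil (Vec (forall (f : forall (l : Nat), Vec Nat l), Vec Nat 3) 1)
inferred type:
  Vec (Vec (forall (f : forall (l : Nat), Vec Nat l), Vec Nat 3) 1) 0
observation: the term is already in normal form.


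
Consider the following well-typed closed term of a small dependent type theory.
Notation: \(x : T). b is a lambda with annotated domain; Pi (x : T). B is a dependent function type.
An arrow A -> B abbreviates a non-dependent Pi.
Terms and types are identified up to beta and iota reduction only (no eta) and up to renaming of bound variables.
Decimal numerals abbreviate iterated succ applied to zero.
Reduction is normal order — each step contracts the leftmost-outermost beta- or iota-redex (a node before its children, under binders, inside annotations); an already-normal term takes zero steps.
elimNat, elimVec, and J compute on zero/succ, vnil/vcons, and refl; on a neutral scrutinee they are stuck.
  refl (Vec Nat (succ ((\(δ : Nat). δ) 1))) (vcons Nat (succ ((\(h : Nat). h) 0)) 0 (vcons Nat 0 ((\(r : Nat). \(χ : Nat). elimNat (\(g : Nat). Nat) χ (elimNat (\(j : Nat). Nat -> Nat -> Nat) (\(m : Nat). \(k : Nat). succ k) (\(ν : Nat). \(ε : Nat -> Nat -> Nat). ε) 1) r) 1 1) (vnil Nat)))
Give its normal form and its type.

resulting normal form:
  refl (Vec Nat 2) (vcons Nat 1 0 (vcons Nat 0 2 (vnil Nat)))
the term's type:
  Eq (Vec Nat 2) (vcons Nat 1 0 (vcons Nat 0 2 (vnil Nat))) (vcons Nat 1 0 (vcons Nat 0 2 (vnil Nat)))


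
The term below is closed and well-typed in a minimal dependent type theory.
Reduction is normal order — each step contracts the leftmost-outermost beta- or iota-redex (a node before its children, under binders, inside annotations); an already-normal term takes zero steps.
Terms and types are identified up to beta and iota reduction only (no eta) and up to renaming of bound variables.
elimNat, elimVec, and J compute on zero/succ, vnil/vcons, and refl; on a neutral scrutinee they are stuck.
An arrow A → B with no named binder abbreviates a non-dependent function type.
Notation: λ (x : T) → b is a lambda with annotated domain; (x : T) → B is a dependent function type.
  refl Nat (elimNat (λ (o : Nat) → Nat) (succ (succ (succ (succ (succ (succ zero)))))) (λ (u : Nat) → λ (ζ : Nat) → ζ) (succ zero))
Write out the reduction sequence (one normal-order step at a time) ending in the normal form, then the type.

reduction (normal order):
  refl Nat (elimNat (λ (o : Nat) → Nat) (succ (succ (succ (succ (succ (succ zero)))))) (λ (u : Nat) → λ (ζ : Nat) → ζ) (succ zero))
  ~> refl Nat ((λ (o : Nat) → λ (u : Nat) → u) zero (elimNat (λ (ζ : Nat) → Nat) (succ (succ (succ (succ (succ (succ zero)))))) (λ (κ : Nat) → λ (b : Nat) → b) zero))
  ~> refl Nat ((λ (o : Nat) → o) (elimNat (λ (u : Nat) → Nat) (succ (succ (succ (succ (succ (succ zero)))))) (λ (ζ : Nat) → λ (κ : Nat) → κ) zero))
  ~> refl Nat (elimNat (λ (o : Nat) → Nat) (succ (succ (succ (succ (succ (succ zero)))))) (λ (u : Nat) → λ (ζ : Nat) → ζ) zero)
  ~> refl Nat (succ (succ (succ (succ (succ (succ zero))))))
the term's type:
  Eq Nat (succ (succ (succ (succ (succ (succ zero)))))) (succ (succ (succ (succ (succ (succ zero))))))


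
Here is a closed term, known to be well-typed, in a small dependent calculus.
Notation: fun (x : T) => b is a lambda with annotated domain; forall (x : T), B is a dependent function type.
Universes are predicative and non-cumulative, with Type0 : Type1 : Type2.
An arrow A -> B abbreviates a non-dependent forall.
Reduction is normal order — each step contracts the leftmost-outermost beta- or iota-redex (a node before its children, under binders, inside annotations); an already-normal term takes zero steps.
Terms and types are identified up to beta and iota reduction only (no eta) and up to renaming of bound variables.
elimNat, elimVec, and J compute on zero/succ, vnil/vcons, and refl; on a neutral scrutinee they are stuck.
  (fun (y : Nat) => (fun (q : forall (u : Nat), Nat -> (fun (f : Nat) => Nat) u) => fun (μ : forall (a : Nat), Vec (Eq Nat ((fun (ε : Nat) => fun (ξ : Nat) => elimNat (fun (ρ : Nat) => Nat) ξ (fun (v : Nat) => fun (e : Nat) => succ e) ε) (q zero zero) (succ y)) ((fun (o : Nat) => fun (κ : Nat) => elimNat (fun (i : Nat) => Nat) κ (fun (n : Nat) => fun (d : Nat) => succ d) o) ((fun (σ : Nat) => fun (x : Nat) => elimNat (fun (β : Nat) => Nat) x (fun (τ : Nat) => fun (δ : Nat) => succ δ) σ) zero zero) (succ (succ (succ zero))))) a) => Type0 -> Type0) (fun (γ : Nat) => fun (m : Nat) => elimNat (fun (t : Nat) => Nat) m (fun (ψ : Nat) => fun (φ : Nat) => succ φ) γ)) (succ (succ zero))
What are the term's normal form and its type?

normal form:
  fun (y : forall (q : Nat), Vec (Eq Nat (succ (succ (succ zero))) (succ (succ (succ zero)))) q) => Type0 -> Type0
type:
  (forall (y : Nat), Vec (Eq Nat (succ (succ (succ zero))) (succ (succ (succ zero)))) y) -> Type1
observation: the term reaches its normal form after 14 normal-order steps.


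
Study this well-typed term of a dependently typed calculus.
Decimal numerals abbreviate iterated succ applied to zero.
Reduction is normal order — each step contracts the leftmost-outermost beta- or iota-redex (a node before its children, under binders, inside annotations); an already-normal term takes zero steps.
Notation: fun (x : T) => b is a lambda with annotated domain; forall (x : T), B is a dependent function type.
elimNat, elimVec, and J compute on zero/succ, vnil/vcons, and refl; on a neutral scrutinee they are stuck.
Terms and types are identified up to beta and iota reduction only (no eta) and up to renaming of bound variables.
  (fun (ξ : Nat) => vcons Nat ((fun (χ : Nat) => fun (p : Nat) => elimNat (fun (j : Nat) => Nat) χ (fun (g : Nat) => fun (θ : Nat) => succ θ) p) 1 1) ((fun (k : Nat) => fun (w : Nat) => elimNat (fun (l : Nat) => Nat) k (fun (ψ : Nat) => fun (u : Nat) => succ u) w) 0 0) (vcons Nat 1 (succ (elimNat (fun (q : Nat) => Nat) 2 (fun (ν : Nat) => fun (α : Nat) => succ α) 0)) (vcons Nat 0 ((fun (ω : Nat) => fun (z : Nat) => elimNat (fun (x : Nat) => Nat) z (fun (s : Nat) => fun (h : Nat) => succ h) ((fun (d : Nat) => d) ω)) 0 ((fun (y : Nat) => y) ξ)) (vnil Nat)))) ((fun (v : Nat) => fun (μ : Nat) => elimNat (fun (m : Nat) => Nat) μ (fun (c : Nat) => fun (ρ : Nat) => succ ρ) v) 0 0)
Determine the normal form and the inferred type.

resulting normal form:
  vcons Nat 2 0 (vcons Nat 1 3 (vcons Nat 0 0 (vnil Nat)))
the term's type:
  Vec Nat 3
observation: the first redex contracted is a beta-redex; the normal form is reached in 19 normal-order steps.


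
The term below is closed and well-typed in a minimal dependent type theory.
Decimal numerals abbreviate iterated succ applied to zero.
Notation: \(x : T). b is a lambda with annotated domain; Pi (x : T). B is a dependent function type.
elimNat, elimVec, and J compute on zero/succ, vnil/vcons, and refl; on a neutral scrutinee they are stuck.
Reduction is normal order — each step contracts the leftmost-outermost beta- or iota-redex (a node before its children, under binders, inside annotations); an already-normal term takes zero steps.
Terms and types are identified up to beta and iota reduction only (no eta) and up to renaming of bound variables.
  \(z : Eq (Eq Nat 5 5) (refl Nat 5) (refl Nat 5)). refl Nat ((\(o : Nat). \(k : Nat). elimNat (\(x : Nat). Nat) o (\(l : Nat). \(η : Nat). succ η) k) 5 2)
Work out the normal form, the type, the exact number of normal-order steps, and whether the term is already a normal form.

resulting normal form:
  \(z : Eq (Eq Nat 5 5) (refl Nat 5) (refl Nat 5)). refl Nat 7
inferred type:
  Pi (z : Eq (Eq Nat 5 5) (refl Nat 5) (refl Nat 5)). Eq Nat 7 7
normal-order step count: 9
already normal: no
first redex: a beta-redex


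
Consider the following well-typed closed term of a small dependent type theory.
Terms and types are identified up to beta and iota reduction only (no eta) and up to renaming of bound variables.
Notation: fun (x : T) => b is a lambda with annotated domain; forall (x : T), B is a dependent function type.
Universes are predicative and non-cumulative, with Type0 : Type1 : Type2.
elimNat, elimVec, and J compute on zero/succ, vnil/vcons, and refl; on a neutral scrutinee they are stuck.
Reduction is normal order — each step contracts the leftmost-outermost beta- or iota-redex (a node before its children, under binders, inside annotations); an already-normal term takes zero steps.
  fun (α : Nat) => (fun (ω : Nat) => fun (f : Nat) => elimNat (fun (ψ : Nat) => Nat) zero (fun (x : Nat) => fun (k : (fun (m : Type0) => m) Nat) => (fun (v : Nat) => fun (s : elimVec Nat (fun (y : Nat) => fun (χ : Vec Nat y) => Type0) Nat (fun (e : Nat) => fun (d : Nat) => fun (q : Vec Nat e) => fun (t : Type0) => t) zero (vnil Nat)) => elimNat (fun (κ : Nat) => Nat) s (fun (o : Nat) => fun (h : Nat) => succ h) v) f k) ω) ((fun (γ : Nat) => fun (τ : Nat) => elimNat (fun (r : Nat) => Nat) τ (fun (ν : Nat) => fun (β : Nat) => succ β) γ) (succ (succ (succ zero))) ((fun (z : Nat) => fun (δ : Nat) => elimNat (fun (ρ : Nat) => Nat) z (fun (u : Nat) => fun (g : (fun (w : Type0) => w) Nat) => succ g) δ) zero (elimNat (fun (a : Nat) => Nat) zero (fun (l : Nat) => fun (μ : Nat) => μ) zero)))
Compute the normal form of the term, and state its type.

reduced normal form:
  fun (α : Nat) => fun (ω : Nat) => elimNat (fun (f : Nat) => Nat) (elimNat (fun (ψ : Nat) => Nat) (elimNat (fun (x : Nat) => Nat) zero (fun (k : Nat) => fun (m : Nat) => succ m) ω) (fun (v : Nat) => fun (s : Nat) => succ s) ω) (fun (y : Nat) => fun (χ : Nat) => succ χ) ω
type:
  forall (α : Nat), forall (ω : Nat), Nat
observation: normalization takes exactly 31 steps under the normal-order strategy.


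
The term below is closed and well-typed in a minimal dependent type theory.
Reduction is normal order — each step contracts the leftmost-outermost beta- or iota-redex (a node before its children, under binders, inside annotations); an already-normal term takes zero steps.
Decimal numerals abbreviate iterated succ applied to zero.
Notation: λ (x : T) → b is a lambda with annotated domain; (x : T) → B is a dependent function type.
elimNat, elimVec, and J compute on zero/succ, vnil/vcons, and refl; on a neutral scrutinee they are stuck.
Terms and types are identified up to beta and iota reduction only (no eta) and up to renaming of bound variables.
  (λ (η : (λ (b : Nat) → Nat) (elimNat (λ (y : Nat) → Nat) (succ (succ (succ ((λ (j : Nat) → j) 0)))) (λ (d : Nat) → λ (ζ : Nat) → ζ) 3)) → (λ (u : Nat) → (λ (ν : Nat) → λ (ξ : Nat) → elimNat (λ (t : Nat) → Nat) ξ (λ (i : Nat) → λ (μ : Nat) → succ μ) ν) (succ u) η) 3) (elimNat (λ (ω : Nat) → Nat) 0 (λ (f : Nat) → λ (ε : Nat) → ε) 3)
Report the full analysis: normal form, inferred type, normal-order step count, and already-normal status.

resulting normal form:
  4
type:
  Nat
reduction steps (normal order): 27
started in normal form: no
first contracted redex: a beta-redex


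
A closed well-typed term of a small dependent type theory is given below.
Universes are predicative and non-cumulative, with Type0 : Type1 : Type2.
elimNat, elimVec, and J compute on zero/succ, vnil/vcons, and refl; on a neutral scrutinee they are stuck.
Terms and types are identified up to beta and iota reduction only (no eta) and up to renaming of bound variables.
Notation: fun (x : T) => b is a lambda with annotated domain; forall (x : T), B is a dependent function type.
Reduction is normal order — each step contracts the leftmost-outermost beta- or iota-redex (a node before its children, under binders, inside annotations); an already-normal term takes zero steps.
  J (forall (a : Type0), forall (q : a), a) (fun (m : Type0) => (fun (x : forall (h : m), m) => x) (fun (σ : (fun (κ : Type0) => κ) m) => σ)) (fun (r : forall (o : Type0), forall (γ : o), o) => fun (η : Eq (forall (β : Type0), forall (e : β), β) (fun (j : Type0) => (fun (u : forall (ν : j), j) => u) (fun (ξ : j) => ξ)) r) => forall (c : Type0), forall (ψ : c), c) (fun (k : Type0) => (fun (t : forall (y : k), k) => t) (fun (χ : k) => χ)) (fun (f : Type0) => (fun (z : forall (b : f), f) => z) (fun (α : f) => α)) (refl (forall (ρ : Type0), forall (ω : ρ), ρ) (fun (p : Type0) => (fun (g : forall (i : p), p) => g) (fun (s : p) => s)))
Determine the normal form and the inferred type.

reduced normal form:
  fun (a : Type0) => fun (q : a) => q
the term's type:
  forall (a : Type0), forall (q : a), a
observation: reduction starts at a J iota-redex, and 2 normal-order steps reach the normal form.


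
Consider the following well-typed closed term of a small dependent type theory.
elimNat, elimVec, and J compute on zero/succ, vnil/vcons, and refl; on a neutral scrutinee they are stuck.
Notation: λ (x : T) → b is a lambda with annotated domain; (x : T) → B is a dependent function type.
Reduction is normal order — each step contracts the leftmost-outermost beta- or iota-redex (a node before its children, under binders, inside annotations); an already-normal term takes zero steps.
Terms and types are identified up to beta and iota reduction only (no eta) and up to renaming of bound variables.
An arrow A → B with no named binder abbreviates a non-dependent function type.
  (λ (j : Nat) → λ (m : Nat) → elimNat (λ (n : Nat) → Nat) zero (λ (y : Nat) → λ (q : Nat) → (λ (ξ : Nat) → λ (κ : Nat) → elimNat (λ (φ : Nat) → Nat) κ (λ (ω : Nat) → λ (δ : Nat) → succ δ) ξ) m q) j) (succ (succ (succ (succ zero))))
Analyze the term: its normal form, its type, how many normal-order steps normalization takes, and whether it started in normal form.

resulting normal form:
  λ (j : Nat) → elimNat (λ (m : Nat) → Nat) (elimNat (λ (n : Nat) → Nat) (elimNat (λ (y : Nat) → Nat) (elimNat (λ (q : Nat) → Nat) zero (λ (ξ : Nat) → λ (κ : Nat) → succ κ) j) (λ (φ : Nat) → λ (ω : Nat) → succ ω) j) (λ (δ : Nat) → λ (p : Nat) → succ p) j) (λ (a : Nat) → λ (e : Nat) → succ e) j
type:
  Nat → Nat
normal-order step count: 22
term was already normal: no
first redex: a beta-redex


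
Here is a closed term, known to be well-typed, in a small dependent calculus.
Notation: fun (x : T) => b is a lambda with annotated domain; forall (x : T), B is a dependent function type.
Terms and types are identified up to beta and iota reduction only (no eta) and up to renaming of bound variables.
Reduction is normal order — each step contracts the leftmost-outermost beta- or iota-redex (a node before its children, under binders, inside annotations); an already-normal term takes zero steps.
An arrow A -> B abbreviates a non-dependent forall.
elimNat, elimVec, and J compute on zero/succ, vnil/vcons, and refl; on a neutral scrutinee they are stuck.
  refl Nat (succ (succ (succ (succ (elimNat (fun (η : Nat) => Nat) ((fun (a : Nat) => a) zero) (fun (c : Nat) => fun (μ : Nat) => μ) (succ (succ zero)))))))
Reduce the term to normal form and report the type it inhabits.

reduced normal form:
  refl Nat (succ (succ (succ (succ zero))))
type:
  Eq Nat (succ (succ (succ (succ zero)))) (succ (succ (succ (succ zero))))
observation: normalization takes exactly 8 steps under the normal-order strategy.


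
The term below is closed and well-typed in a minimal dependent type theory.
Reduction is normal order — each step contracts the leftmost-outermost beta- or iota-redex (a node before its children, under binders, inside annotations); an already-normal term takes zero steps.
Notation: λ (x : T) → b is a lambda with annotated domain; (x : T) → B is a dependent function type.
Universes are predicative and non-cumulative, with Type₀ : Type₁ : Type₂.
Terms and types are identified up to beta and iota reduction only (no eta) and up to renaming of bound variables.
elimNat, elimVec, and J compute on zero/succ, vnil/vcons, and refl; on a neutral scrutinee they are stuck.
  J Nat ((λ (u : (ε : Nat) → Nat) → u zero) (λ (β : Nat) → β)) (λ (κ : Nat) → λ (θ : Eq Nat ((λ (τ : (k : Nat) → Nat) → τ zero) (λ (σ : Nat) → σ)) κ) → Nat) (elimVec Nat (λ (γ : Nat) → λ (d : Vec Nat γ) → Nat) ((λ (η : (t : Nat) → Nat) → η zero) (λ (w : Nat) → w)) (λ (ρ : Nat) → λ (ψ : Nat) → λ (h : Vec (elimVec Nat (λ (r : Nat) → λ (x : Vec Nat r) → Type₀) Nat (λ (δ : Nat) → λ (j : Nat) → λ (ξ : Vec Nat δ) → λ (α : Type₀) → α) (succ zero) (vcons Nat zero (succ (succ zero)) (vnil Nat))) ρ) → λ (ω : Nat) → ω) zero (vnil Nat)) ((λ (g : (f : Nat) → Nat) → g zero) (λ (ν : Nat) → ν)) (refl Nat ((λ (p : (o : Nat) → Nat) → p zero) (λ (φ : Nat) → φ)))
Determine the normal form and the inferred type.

normal form:
  zero
inferred type:
  Nat
observation: contracting a J iota-redex first, the term normalizes in 4 steps.


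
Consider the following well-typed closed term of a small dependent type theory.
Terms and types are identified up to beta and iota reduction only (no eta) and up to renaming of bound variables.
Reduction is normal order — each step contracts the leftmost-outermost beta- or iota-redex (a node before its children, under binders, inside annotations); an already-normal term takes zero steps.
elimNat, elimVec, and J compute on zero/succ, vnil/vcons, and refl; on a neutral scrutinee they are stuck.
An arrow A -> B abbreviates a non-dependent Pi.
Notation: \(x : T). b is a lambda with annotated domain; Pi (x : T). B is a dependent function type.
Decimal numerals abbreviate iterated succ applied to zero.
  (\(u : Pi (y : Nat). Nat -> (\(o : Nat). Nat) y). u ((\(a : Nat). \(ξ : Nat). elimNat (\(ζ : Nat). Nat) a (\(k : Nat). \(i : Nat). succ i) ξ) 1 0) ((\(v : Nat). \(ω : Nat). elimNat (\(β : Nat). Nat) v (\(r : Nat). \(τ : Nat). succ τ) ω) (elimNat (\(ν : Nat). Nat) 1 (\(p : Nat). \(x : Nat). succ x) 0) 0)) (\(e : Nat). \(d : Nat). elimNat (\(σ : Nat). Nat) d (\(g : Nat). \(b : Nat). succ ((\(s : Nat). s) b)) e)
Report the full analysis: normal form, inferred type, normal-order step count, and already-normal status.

reduced normal form:
  2
the term's type:
  Nat
steps to reach normal form (normal order): 15
already normal: no
first redex: a beta-redex


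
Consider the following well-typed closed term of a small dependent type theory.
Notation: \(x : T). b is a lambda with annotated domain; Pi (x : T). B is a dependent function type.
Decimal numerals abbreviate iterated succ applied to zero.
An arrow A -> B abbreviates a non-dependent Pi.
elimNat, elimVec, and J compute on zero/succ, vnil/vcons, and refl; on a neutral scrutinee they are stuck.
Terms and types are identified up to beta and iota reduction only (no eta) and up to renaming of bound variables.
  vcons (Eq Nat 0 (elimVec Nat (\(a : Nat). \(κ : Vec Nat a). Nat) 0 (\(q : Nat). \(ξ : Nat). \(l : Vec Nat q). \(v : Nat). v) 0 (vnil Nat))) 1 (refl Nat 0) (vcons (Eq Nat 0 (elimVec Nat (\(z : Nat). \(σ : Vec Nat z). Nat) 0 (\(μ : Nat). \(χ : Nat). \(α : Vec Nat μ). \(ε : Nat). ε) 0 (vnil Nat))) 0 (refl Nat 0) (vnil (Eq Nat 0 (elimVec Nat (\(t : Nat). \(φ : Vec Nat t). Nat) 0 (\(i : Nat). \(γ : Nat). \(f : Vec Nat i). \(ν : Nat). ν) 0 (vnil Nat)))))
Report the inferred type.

inferred type:
  Vec (Eq Nat 0 0) 2


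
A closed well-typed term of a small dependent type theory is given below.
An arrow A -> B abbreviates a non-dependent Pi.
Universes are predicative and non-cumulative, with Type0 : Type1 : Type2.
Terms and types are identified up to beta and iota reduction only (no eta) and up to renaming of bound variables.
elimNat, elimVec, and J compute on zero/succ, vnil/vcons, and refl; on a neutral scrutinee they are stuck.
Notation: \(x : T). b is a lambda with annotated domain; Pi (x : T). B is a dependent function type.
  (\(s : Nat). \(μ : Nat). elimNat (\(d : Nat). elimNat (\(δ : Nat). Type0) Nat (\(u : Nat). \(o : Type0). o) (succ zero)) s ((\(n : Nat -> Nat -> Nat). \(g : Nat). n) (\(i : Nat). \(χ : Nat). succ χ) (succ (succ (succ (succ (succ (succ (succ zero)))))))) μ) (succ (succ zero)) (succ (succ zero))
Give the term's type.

the term's type:
  Nat


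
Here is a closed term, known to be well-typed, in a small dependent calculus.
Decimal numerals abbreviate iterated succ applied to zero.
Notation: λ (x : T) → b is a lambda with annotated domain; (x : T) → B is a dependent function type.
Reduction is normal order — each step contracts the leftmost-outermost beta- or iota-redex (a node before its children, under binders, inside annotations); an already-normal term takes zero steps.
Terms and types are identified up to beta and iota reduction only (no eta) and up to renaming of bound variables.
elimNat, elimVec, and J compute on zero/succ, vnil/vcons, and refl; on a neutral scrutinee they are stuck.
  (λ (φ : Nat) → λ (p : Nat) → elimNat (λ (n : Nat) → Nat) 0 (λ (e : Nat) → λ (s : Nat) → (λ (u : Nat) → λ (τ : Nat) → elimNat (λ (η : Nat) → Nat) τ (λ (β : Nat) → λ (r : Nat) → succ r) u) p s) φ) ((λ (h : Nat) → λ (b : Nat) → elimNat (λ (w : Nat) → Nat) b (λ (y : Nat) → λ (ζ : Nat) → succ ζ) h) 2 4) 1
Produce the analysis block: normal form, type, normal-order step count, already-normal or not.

normal form:
  6
the term's type:
  Nat
steps to reach normal form (normal order): 36
started in normal form: no
first contracted redex: a beta-redex


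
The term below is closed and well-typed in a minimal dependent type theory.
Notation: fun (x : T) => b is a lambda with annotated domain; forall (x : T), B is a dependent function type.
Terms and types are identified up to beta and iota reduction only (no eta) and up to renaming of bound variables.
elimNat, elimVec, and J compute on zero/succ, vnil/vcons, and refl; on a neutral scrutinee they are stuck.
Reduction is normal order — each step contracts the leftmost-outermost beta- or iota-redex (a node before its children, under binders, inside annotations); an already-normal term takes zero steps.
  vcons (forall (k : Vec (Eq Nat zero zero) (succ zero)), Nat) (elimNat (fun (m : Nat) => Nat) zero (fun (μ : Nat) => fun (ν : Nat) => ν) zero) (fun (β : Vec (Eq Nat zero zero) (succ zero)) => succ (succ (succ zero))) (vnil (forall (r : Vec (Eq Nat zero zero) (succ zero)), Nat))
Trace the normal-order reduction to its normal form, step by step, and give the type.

normal-order reduction sequence:
  vcons (forall (k : Vec (Eq Nat zero zero) (succ zero)), Nat) (elimNat (fun (m : Nat) => Nat) zero (fun (μ : Nat) => fun (ν : Nat) => ν) zero) (fun (β : Vec (Eq Nat zero zero) (succ zero)) => succ (succ (succ zero))) (vnil (forall (r : Vec (Eq Nat zero zero) (succ zero)), Nat))
  ~> vcons (forall (k : Vec (Eq Nat zero zero) (succ zero)), Nat) zero (fun (m : Vec (Eq Nat zero zero) (succ zero)) => succ (succ (succ zero))) (vnil (forall (μ : Vec (Eq Nat zero zero) (succ zero)), Nat))
the term's type:
  Vec (forall (k : Vec (Eq Nat zero zero) (succ zero)), Nat) (succ zero)


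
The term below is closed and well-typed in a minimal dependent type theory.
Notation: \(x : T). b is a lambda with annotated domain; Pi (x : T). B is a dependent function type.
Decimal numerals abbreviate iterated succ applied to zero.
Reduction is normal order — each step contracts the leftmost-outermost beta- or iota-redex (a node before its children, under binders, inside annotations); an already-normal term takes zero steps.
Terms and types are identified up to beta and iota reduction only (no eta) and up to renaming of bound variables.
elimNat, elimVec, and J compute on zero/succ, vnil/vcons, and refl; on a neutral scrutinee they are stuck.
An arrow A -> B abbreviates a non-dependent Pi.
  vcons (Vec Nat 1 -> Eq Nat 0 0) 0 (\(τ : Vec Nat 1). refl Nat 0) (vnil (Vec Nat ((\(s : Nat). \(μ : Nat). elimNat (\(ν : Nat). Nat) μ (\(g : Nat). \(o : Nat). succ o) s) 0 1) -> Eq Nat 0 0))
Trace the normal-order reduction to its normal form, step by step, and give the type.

normal-order reduction:
  vcons (Vec Nat 1 -> Eq Nat 0 0) 0 (\(τ : Vec Nat 1). refl Nat 0) (vnil (Vec Nat ((\(s : Nat). \(μ : Nat). elimNat (\(ν : Nat). Nat) μ (\(g : Nat). \(o : Nat). succ o) s) 0 1) -> Eq Nat 0 0))
  ~> vcons (Vec Nat 1 -> Eq Nat 0 0) 0 (\(τ : Vec Nat 1). refl Nat 0) (vnil (Vec Nat ((\(s : Nat). elimNat (\(μ : Nat). Nat) s (\(ν : Nat). \(g : Nat). succ g) 0) 1) -> Eq Nat 0 0))
  ~> vcons (Vec Nat 1 -> Eq Nat 0 0) 0 (\(τ : Vec Nat 1). refl Nat 0) (vnil (Vec Nat (elimNat (\(s : Nat). Nat) 1 (\(μ : Nat). \(ν : Nat). succ ν) 0) -> Eq Nat 0 0))
  ~> vcons (Vec Nat 1 -> Eq Nat 0 0) 0 (\(τ : Vec Nat 1). refl Nat 0) (vnil (Vec Nat 1 -> Eq Nat 0 0))
inferred type:
  Vec (Vec Nat 1 -> Eq Nat 0 0) 1


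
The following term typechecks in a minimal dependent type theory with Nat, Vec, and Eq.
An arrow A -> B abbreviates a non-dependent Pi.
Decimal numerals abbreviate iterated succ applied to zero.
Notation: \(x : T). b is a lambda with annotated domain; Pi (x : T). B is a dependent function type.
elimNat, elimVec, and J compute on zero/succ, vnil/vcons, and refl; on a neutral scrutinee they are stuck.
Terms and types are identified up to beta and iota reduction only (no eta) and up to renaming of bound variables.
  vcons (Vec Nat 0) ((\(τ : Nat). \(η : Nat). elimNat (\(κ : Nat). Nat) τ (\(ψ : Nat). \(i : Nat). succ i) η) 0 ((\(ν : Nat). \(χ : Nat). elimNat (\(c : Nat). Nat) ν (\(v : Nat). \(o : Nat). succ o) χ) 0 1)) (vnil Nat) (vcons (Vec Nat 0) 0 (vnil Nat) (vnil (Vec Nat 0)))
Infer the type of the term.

inferred type:
  Vec (Vec Nat 0) 2


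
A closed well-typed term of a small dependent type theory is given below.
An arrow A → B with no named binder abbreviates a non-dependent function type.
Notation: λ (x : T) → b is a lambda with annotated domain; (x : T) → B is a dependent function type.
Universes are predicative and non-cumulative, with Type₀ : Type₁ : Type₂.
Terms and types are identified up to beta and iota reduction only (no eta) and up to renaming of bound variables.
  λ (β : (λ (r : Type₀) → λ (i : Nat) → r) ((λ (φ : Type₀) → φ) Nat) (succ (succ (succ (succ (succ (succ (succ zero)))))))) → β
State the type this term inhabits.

type:
  Nat → Nat


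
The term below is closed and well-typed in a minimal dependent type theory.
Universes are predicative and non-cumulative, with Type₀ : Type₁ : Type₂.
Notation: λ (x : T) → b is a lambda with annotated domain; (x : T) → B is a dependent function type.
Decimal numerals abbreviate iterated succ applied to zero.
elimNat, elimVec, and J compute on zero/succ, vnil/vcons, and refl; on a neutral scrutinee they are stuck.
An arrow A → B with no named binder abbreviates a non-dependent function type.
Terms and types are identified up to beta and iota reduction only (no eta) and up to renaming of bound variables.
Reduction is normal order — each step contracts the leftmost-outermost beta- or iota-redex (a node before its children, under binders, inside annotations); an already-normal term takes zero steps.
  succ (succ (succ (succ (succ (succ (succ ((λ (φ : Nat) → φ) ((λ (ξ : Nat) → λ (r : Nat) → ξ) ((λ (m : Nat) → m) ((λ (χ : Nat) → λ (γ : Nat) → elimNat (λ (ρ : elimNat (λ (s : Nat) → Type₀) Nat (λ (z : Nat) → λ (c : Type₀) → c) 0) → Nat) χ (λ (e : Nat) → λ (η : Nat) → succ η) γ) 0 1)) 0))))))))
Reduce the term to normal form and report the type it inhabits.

normal form:
  8
inferred type:
  Nat
observation: the leftmost-outermost redex is a beta-redex, and normalization takes 10 steps.


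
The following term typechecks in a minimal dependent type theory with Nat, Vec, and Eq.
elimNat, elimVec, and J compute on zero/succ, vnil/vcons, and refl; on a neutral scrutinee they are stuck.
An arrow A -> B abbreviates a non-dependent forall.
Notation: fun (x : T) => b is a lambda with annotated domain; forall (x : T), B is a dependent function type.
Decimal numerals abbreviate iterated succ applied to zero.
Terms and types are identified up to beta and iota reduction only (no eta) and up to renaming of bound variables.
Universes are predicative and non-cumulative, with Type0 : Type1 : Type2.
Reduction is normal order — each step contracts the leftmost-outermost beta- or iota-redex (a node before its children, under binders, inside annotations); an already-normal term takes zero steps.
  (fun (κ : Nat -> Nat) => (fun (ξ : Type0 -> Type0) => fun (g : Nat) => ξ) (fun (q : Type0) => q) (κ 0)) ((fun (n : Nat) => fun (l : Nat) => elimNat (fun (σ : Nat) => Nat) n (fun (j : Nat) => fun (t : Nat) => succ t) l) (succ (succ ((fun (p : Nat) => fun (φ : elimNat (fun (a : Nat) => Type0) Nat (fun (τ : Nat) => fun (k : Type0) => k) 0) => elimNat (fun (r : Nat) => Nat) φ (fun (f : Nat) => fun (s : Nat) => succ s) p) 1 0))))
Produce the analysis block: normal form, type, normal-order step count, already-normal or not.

normal form:
  fun (κ : Type0) => κ
type:
  Type0 -> Type0
reduction steps (normal order): 3
started in normal form: no
first redex: a beta-redex


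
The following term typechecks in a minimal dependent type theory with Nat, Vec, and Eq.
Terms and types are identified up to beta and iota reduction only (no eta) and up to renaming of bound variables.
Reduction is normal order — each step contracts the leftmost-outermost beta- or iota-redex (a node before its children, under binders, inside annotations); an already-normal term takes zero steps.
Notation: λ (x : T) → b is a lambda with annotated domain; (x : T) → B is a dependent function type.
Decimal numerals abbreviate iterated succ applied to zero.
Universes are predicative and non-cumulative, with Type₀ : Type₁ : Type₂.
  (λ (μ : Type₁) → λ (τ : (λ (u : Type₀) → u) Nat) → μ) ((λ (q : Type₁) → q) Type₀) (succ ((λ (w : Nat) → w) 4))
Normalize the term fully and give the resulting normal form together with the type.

reduced normal form:
  Type₀
type:
  Type₁
observation: the first redex contracted is a beta-redex; the normal form is reached in 3 normal-order steps.


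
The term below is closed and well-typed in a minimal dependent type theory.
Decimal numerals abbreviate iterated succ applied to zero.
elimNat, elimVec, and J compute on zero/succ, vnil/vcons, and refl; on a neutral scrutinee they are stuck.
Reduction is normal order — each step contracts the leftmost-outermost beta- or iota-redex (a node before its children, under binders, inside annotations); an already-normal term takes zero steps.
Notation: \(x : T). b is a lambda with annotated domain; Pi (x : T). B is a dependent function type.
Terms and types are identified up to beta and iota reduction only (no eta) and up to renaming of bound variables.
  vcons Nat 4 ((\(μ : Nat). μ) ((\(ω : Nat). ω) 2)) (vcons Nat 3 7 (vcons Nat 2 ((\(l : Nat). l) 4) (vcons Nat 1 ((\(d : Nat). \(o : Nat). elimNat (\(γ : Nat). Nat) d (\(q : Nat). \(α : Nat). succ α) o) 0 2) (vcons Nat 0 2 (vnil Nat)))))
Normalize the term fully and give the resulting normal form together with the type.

reduced normal form:
  vcons Nat 4 2 (vcons Nat 3 7 (vcons Nat 2 4 (vcons Nat 1 2 (vcons Nat 0 2 (vnil Nat)))))
type:
  Vec Nat 5


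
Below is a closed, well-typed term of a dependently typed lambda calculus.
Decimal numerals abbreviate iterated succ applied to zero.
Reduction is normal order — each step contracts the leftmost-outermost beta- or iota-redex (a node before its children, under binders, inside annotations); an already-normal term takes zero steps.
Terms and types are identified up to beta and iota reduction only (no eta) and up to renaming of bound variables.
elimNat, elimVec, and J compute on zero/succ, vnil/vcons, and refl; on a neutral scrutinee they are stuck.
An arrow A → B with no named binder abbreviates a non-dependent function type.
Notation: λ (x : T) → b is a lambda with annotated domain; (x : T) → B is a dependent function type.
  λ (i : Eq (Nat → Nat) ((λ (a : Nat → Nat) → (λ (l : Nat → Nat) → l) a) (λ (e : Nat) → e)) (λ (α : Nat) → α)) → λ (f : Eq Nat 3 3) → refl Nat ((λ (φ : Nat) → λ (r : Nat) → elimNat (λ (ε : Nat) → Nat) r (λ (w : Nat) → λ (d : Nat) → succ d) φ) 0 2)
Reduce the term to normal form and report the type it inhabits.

resulting normal form:
  λ (i : Eq (Nat → Nat) (λ (a : Nat) → a) (λ (l : Nat) → l)) → λ (e : Eq Nat 3 3) → refl Nat 2
type:
  Eq (Nat → Nat) (λ (i : Nat) → i) (λ (a : Nat) → a) → Eq Nat 3 3 → Eq Nat 2 2


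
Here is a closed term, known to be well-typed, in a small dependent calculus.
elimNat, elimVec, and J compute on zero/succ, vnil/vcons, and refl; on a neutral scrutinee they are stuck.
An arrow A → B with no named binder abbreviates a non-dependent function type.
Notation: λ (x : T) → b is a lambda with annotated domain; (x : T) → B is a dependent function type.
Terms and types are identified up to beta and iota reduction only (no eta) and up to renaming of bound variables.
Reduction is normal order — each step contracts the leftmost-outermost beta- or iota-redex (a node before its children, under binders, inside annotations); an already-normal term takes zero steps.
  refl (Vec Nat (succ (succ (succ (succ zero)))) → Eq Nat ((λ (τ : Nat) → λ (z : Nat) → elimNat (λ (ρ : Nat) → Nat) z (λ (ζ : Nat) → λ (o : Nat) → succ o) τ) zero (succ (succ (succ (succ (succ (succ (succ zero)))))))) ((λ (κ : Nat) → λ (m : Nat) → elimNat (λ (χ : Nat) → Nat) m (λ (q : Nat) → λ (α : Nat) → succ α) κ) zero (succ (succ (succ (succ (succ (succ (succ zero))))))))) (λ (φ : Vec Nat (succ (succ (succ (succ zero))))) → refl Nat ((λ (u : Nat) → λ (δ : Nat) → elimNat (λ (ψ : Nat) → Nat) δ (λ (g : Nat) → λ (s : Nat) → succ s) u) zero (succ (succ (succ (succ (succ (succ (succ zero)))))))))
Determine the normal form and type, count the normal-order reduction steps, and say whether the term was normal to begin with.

normal form:
  refl (Vec Nat (succ (succ (succ (succ zero)))) → Eq Nat (succ (succ (succ (succ (succ (succ (succ zero))))))) (succ (succ (succ (succ (succ (succ (succ zero)))))))) (λ (τ : Vec Nat (succ (succ (succ (succ zero))))) → refl Nat (succ (succ (succ (succ (succ (succ (succ zero))))))))
type:
  Eq (Vec Nat (succ (succ (succ (succ zero)))) → Eq Nat (succ (succ (succ (succ (succ (succ (succ zero))))))) (succ (succ (succ (succ (succ (succ (succ zero)))))))) (λ (τ : Vec Nat (succ (succ (succ (succ zero))))) → refl Nat (succ (succ (succ (succ (succ (succ (succ zero)))))))) (λ (z : Vec Nat (succ (succ (succ (succ zero))))) → refl Nat (succ (succ (succ (succ (succ (succ (succ zero))))))))
steps to reach normal form (normal order): 9
started in normal form: no
first contracted redex: a beta-redex


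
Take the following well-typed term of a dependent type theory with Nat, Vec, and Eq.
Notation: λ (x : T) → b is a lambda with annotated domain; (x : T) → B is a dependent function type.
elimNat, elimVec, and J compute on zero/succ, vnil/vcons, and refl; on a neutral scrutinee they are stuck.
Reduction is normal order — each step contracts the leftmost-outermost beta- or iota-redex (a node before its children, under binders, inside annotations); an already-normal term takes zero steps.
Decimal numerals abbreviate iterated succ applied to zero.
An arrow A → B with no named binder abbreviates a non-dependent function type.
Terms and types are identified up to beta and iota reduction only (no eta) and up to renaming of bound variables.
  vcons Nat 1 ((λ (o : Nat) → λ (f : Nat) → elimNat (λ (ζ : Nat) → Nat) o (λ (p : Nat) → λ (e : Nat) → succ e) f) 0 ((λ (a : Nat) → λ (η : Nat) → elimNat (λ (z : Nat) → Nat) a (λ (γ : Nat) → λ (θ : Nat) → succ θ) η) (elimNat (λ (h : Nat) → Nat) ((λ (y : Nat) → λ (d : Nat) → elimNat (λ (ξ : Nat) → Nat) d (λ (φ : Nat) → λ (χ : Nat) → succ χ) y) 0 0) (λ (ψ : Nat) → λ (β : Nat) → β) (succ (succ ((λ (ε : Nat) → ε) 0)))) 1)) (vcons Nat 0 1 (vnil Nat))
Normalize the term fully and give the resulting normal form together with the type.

reduced normal form:
  vcons Nat 1 1 (vcons Nat 0 1 (vnil Nat))
inferred type:
  Vec Nat 2
observation: the term reaches its normal form after 23 normal-order steps.


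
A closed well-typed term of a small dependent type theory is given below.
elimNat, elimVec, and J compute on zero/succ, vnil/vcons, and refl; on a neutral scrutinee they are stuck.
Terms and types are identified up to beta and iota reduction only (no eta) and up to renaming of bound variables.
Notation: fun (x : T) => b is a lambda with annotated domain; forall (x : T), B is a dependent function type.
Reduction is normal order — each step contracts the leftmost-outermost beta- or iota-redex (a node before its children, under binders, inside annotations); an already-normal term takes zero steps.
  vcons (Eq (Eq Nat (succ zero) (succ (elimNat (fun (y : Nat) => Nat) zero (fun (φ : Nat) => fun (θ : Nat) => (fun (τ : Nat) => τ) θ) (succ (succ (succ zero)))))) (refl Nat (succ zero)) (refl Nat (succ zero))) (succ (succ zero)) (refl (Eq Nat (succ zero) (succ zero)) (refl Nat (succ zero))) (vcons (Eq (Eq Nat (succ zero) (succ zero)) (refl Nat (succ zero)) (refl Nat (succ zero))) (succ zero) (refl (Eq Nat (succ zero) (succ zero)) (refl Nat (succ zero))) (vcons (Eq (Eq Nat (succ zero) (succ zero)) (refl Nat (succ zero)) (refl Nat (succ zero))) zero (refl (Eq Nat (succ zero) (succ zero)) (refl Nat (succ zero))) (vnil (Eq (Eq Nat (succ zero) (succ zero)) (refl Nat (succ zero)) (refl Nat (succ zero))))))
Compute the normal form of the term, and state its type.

reduced normal form:
  vcons (Eq (Eq Nat (succ zero) (succ zero)) (refl Nat (succ zero)) (refl Nat (succ zero))) (succ (succ zero)) (refl (Eq Nat (succ zero) (succ zero)) (refl Nat (succ zero))) (vcons (Eq (Eq Nat (succ zero) (succ zero)) (refl Nat (succ zero)) (refl Nat (succ zero))) (succ zero) (refl (Eq Nat (succ zero) (succ zero)) (refl Nat (succ zero))) (vcons (Eq (Eq Nat (succ zero) (succ zero)) (refl Nat (succ zero)) (refl Nat (succ zero))) zero (refl (Eq Nat (succ zero) (succ zero)) (refl Nat (succ zero))) (vnil (Eq (Eq Nat (succ zero) (succ zero)) (refl Nat (succ zero)) (refl Nat (succ zero))))))
inferred type:
  Vec (Eq (Eq Nat (succ zero) (succ zero)) (refl Nat (succ zero)) (refl Nat (succ zero))) (succ (succ (succ zero)))
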